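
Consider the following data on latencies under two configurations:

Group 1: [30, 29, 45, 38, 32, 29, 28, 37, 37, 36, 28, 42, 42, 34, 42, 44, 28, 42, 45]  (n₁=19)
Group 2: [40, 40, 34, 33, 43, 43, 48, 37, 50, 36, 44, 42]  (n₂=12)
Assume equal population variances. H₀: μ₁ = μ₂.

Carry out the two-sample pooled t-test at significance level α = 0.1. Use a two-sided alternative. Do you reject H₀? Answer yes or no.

reject H₀: yes

x̄₁=36.211, s₁=6.330, n₁=19
x̄₂=40.833, s₂=5.254, n₂=12
s_p² = [18·6.330² + 11·5.254²]/29 = 35.3388
SE = √(s_p²·(1/19+1/12)) = 2.1920
t = (36.211−40.833)/2.1920 = -2.1090
df = 29
p-value (two-sided) = 0.04370
At α=0.1: p < α → reject H₀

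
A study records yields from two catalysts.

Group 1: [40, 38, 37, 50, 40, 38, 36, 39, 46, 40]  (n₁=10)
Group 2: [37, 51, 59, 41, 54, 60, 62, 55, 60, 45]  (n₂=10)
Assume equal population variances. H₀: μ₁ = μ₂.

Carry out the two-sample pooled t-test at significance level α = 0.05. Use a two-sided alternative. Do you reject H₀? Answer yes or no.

x̄₁=40.400, s₁=4.326, n₁=10
x̄₂=52.400, s₂=8.720, n₂=10
s_p² = [9·4.326² + 9·8.720²]/18 = 47.3778
SE = √(s_p²·(1/10+1/10)) = 3.0782
t = (40.400−52.400)/3.0782 = -3.8983
df = 18
p-value (two-sided) = 0.00105
At α=0.05: p < α → reject H₀

reject H₀: yes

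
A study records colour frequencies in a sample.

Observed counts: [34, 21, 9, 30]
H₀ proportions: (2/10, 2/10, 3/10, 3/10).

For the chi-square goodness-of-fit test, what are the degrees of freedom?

degrees of freedom = 3

df = k − 1 = 4 − 1 = 3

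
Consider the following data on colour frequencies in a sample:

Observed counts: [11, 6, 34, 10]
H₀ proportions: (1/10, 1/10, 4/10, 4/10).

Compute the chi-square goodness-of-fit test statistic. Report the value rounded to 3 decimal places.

n = 61; E_i = n·p_i = [6.10, 6.10, 24.40, 24.40]
χ² = (11−6.10)²/6.10 + (6−6.10)²/6.10 + (34−24.40)²/24.40 + (10−24.40)²/24.40 = 16.2131
df = 3

test statistic = 16.213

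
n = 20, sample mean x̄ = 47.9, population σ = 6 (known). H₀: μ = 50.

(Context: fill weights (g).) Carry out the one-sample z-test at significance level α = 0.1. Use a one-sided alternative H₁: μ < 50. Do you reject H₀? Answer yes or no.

SE = σ/√n = 6/√20 = 1.3416
z = (x̄−μ₀)/SE = (47.9−50)/1.3416 = -1.5652
p-value (one-sided, H₁ less) = 0.05876
At α=0.1: p < α → reject H₀

reject H₀: yes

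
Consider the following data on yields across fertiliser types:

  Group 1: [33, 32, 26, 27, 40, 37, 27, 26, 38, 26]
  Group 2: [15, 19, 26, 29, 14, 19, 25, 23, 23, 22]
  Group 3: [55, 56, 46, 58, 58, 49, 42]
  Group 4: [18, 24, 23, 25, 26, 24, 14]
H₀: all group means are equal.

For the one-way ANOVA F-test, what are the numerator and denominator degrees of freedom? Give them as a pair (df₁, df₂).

degrees of freedom = [3, 30]

k = 4 groups, N = 34 total
df = (k−1, N−k) = (4−1, 34−4) = (3, 30)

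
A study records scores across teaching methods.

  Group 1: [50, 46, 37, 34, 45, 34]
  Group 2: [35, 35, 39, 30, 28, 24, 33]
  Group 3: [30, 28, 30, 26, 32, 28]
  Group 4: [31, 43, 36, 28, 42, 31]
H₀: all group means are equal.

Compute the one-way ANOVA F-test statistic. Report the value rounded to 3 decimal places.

test statistic = 5.546

Group means [41.00, 32.00, 29.00, 35.17], grand mean 34.200
SSB = Σnᵢ(x̄ᵢ−x̄)² = 479.167; SSW = ΣΣ(x−x̄ᵢ)² = 604.833
MSB = 479.167/3 = 159.7222; MSW = 604.833/21 = 28.8016
F = MSB/MSW = 5.5456
df = (3, 21)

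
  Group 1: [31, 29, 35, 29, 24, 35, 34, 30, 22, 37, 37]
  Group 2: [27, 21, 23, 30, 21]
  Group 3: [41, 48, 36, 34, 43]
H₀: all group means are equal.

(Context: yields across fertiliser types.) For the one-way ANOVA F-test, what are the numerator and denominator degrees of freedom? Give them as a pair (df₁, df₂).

k = 3 groups, N = 21 total
df = (k−1, N−k) = (3−1, 21−3) = (2, 18)

degrees of freedom = [2, 18]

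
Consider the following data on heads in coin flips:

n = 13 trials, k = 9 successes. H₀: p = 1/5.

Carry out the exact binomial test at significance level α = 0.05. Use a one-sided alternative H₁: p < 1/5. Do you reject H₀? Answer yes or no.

reject H₀: no

Exact binomial: n=13, k=9, p₀=1/5=0.2000
P(X≤9) from Σ C(n,i)·p₀^i·(1−p₀)^(n−i)
p-value (one-sided, H₁ less) = 0.99998
At α=0.05: p ≥ α → fail to reject H₀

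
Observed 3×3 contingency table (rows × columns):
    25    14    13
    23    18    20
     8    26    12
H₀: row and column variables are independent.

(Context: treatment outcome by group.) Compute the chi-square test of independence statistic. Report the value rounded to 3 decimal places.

test statistic = 14.593

Row totals [52, 61, 46], col totals [56, 58, 45], n=159
χ² = (25−18.31)²/18.31 + (14−18.97)²/18.97 + (13−14.72)²/14.72 + (23−21.48)²/21.48 + (18−22.25)²/22.25 + (20−17.26)²/17.26 + (8−16.20)²/16.20 + (26−16.78)²/16.78 + (12−13.02)²/13.02 = 14.5926
df = 4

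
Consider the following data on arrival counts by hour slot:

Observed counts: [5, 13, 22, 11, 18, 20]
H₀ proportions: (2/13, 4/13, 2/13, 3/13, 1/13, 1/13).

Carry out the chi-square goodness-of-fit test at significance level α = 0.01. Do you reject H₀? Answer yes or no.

n = 89; E_i = n·p_i = [13.69, 27.38, 13.69, 20.54, 6.85, 6.85]
χ² = (5−13.69)²/13.69 + (13−27.38)²/27.38 + (22−13.69)²/13.69 + (11−20.54)²/20.54 + (18−6.85)²/6.85 + (20−6.85)²/6.85 = 65.9897
df = 5
p-value (upper-tail) = 0.00000
At α=0.01: p < α → reject H₀

reject H₀: yes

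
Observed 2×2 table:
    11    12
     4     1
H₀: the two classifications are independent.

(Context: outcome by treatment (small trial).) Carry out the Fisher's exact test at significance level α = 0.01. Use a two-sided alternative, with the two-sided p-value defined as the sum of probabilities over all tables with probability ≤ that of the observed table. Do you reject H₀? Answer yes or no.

reject H₀: no

Margins: r₁=23, r₂=5, c₁=15, c₂=13, n=28
p_obs = C(23,11)·C(5,4)/C(28,15); sum pmf over tables with pmf ≤ p_obs
p-value (two-sided) = 0.33333
At α=0.01: p ≥ α → fail to reject H₀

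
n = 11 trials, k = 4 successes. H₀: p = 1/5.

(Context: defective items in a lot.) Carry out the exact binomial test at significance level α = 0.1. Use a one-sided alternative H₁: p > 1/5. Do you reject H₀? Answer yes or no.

Exact binomial: n=11, k=4, p₀=1/5=0.2000
P(X≥4) from Σ C(n,i)·p₀^i·(1−p₀)^(n−i)
p-value (one-sided, H₁ greater) = 0.16114
At α=0.1: p ≥ α → fail to reject H₀

reject H₀: no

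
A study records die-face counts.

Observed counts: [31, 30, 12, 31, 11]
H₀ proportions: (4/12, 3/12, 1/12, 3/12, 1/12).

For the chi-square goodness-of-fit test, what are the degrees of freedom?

degrees of freedom = 4

df = k − 1 = 5 − 1 = 4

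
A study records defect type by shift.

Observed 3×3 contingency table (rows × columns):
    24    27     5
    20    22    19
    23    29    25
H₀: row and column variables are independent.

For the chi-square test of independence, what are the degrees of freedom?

degrees of freedom = 4

df = (r−1)(c−1) = (3−1)·(3−1) = 4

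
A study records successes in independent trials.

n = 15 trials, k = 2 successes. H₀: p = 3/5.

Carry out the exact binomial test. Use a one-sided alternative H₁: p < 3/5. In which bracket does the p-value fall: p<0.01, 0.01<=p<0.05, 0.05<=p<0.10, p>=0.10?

p-value bracket: p<0.01

Exact binomial: n=15, k=2, p₀=3/5=0.6000
P(X≤2) from Σ C(n,i)·p₀^i·(1−p₀)^(n−i)
p-value (one-sided, H₁ less) = 0.00028
→ bracket: p<0.01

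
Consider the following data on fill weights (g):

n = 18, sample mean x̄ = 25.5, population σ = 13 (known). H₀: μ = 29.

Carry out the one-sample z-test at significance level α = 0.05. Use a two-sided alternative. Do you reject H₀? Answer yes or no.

reject H₀: no

SE = σ/√n = 13/√18 = 3.0641
z = (x̄−μ₀)/SE = (25.5−29)/3.0641 = -1.1422
p-value (two-sided) = 0.25335
At α=0.05: p ≥ α → fail to reject H₀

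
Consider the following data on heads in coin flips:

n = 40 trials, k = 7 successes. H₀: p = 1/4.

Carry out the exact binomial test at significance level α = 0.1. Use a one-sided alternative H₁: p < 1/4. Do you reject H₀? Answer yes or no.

Exact binomial: n=40, k=7, p₀=1/4=0.2500
P(X≤7) from Σ C(n,i)·p₀^i·(1−p₀)^(n−i)
p-value (one-sided, H₁ less) = 0.18195
At α=0.1: p ≥ α → fail to reject H₀

reject H₀: no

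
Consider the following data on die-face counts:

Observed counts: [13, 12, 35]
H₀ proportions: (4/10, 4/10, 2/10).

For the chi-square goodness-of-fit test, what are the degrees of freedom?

df = k − 1 = 3 − 1 = 2

degrees of freedom = 2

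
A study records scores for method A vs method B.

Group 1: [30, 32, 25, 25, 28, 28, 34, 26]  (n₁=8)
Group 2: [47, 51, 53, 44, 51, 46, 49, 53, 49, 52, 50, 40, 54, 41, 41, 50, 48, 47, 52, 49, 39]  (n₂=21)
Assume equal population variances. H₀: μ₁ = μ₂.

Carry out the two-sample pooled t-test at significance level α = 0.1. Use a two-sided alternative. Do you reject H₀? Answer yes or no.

reject H₀: yes

x̄₁=28.500, s₁=3.295, n₁=8
x̄₂=47.905, s₂=4.538, n₂=21
s_p² = [7·3.295² + 20·4.538²]/27 = 18.0670
SE = √(s_p²·(1/8+1/21)) = 1.7660
t = (28.500−47.905)/1.7660 = -10.9881
df = 27
p-value (two-sided) = 0.00000
At α=0.1: p < α → reject H₀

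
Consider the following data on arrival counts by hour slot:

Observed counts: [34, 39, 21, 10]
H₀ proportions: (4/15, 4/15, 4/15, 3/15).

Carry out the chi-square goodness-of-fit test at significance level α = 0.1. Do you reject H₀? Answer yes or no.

n = 104; E_i = n·p_i = [27.73, 27.73, 27.73, 20.80]
χ² = (34−27.73)²/27.73 + (39−27.73)²/27.73 + (21−27.73)²/27.73 + (10−20.80)²/20.80 = 13.2356
df = 3
p-value (upper-tail) = 0.00415
At α=0.1: p < α → reject H₀

reject H₀: yes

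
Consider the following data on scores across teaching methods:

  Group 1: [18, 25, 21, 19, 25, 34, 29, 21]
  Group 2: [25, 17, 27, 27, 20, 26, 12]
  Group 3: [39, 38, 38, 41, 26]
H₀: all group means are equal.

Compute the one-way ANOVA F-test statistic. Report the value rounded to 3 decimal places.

Group means [24.00, 22.00, 36.40], grand mean 26.400
SSB = Σnᵢ(x̄ᵢ−x̄)² = 681.600; SSW = ΣΣ(x−x̄ᵢ)² = 551.200
MSB = 681.600/2 = 340.8000; MSW = 551.200/17 = 32.4235
F = MSB/MSW = 10.5109
df = (2, 17)

test statistic = 10.511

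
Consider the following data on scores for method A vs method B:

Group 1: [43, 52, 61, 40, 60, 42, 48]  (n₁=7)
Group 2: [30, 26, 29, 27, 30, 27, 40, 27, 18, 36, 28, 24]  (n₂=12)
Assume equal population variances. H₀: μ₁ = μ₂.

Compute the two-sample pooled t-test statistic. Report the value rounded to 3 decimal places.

x̄₁=49.429, s₁=8.561, n₁=7
x̄₂=28.500, s₂=5.535, n₂=12
s_p² = [6·8.561² + 11·5.535²]/17 = 45.6891
SE = √(s_p²·(1/7+1/12)) = 3.2147
t = (49.429−28.500)/3.2147 = 6.5102
df = 17

test statistic = 6.510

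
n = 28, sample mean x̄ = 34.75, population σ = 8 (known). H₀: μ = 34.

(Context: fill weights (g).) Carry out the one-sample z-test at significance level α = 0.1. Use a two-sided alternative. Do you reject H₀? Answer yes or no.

SE = σ/√n = 8/√28 = 1.5119
z = (x̄−μ₀)/SE = (34.75−34)/1.5119 = 0.4961
p-value (two-sided) = 0.61984
At α=0.1: p ≥ α → fail to reject H₀

reject H₀: no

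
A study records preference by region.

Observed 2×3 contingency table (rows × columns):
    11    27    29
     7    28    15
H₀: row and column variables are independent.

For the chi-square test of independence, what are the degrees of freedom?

df = (r−1)(c−1) = (2−1)·(3−1) = 2

degrees of freedom = 2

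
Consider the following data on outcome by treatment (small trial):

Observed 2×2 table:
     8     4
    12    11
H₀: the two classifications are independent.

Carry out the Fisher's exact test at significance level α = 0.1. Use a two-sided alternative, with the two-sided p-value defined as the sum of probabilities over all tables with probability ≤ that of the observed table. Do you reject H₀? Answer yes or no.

Margins: r₁=12, r₂=23, c₁=20, c₂=15, n=35
p_obs = C(12,8)·C(23,12)/C(35,20); sum pmf over tables with pmf ≤ p_obs
p-value (two-sided) = 0.48854
At α=0.1: p ≥ α → fail to reject H₀

reject H₀: no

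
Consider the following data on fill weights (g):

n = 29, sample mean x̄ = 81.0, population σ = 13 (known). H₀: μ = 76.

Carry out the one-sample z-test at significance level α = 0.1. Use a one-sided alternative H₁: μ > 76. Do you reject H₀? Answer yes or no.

SE = σ/√n = 13/√29 = 2.4140
z = (x̄−μ₀)/SE = (81.0−76)/2.4140 = 2.0712
p-value (one-sided, H₁ greater) = 0.01917
At α=0.1: p < α → reject H₀

reject H₀: yes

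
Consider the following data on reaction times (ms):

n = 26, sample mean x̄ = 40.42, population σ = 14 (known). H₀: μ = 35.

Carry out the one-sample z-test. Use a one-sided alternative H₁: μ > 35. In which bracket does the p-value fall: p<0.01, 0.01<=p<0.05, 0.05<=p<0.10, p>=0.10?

SE = σ/√n = 14/√26 = 2.7456
z = (x̄−μ₀)/SE = (40.42−35)/2.7456 = 1.9740
p-value (one-sided, H₁ greater) = 0.02419
→ bracket: 0.01<=p<0.05

p-value bracket: 0.01<=p<0.05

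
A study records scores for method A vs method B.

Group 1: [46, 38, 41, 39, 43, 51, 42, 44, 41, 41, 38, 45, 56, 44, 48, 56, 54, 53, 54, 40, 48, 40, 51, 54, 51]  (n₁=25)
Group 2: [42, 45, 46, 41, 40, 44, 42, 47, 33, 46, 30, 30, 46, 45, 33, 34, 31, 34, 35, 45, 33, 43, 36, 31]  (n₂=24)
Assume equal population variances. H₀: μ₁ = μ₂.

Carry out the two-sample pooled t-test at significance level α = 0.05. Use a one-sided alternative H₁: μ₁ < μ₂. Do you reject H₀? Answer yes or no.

reject H₀: no

x̄₁=46.320, s₁=6.053, n₁=25
x̄₂=38.833, s₂=6.098, n₂=24
s_p² = [24·6.053² + 23·6.098²]/47 = 36.9101
SE = √(s_p²·(1/25+1/24)) = 1.7362
t = (46.320−38.833)/1.7362 = 4.3121
df = 47
p-value (one-sided, H₁ less) = 0.99996
At α=0.05: p ≥ α → fail to reject H₀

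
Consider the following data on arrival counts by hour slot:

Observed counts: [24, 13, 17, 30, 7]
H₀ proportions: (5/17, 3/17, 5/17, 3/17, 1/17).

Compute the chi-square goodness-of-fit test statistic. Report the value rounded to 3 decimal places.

test statistic = 17.040

n = 91; E_i = n·p_i = [26.76, 16.06, 26.76, 16.06, 5.35]
χ² = (24−26.76)²/26.76 + (13−16.06)²/16.06 + (17−26.76)²/26.76 + (30−16.06)²/16.06 + (7−5.35)²/5.35 = 17.0403
df = 4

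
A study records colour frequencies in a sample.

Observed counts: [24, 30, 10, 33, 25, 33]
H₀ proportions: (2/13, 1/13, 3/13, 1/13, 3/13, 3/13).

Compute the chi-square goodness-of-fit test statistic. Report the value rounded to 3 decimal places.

n = 155; E_i = n·p_i = [23.85, 11.92, 35.77, 11.92, 35.77, 35.77]
χ² = (24−23.85)²/23.85 + (30−11.92)²/11.92 + (10−35.77)²/35.77 + (33−11.92)²/11.92 + (25−35.77)²/35.77 + (33−35.77)²/35.77 = 86.6882
df = 5

test statistic = 86.688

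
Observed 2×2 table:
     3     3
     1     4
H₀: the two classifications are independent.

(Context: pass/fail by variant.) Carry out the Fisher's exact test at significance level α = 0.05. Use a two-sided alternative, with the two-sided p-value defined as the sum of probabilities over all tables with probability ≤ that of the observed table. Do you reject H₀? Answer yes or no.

reject H₀: no

Margins: r₁=6, r₂=5, c₁=4, c₂=7, n=11
p_obs = C(6,3)·C(5,1)/C(11,4); sum pmf over tables with pmf ≤ p_obs
p-value (two-sided) = 0.54545
At α=0.05: p ≥ α → fail to reject H₀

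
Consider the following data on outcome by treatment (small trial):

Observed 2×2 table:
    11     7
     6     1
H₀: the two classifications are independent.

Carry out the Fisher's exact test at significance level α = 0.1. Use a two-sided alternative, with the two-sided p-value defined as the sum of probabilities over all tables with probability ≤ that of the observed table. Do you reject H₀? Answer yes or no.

reject H₀: no

Margins: r₁=18, r₂=7, c₁=17, c₂=8, n=25
p_obs = C(18,11)·C(7,6)/C(25,17); sum pmf over tables with pmf ≤ p_obs
p-value (two-sided) = 0.36230
At α=0.1: p ≥ α → fail to reject H₀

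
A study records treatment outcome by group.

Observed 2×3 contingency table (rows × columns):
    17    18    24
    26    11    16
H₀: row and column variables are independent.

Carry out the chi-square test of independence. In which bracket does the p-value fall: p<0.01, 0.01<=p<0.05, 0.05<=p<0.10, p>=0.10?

Row totals [59, 53], col totals [43, 29, 40], n=112
χ² = (17−22.65)²/22.65 + (18−15.28)²/15.28 + (24−21.07)²/21.07 + (26−20.35)²/20.35 + (11−13.72)²/13.72 + (16−18.93)²/18.93 = 4.8659
df = 2
p-value (upper-tail) = 0.08778
→ bracket: 0.05<=p<0.10

p-value bracket: 0.05<=p<0.10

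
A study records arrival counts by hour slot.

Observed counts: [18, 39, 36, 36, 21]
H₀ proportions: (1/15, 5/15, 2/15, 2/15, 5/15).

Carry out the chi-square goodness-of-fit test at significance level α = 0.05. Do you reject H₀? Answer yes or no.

reject H₀: yes

n = 150; E_i = n·p_i = [10.00, 50.00, 20.00, 20.00, 50.00]
χ² = (18−10.00)²/10.00 + (39−50.00)²/50.00 + (36−20.00)²/20.00 + (36−20.00)²/20.00 + (21−50.00)²/50.00 = 51.2400
df = 4
p-value (upper-tail) = 0.00000
At α=0.05: p < α → reject H₀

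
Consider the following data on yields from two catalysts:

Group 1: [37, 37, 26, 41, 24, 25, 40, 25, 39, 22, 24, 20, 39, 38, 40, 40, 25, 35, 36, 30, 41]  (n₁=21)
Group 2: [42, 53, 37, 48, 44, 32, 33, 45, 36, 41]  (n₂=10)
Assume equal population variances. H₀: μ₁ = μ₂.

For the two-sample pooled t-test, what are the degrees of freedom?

df = n₁ + n₂ − 2 = 21 + 10 − 2 = 29

degrees of freedom = 29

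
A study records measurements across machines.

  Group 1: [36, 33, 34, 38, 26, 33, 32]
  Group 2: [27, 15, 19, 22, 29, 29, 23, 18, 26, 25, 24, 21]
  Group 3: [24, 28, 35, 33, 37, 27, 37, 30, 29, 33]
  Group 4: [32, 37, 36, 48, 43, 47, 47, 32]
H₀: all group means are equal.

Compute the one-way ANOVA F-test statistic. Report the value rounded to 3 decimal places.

test statistic = 20.137

Group means [33.14, 23.17, 31.30, 40.25], grand mean 30.946
SSB = Σnᵢ(x̄ᵢ−x̄)² = 1453.768; SSW = ΣΣ(x−x̄ᵢ)² = 794.124
MSB = 1453.768/3 = 484.5894; MSW = 794.124/33 = 24.0644
F = MSB/MSW = 20.1372
df = (3, 33)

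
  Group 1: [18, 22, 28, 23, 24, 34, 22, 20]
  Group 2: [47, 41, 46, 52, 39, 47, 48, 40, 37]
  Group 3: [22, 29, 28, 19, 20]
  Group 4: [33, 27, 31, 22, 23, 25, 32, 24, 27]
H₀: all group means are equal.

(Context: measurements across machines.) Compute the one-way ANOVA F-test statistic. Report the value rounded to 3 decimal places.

test statistic = 35.755

Group means [23.88, 44.11, 23.60, 27.11], grand mean 30.645
SSB = Σnᵢ(x̄ᵢ−x̄)² = 2359.244; SSW = ΣΣ(x−x̄ᵢ)² = 593.853
MSB = 2359.244/3 = 786.4147; MSW = 593.853/27 = 21.9945
F = MSB/MSW = 35.7550
df = (3, 27)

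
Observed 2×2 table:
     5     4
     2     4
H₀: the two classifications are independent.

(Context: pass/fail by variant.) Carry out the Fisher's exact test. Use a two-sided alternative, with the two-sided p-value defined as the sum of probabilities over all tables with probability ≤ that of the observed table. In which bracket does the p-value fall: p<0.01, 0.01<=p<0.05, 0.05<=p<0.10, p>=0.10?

Margins: r₁=9, r₂=6, c₁=7, c₂=8, n=15
p_obs = C(9,5)·C(6,2)/C(15,7); sum pmf over tables with pmf ≤ p_obs
p-value (two-sided) = 0.60839
→ bracket: p>=0.10

p-value bracket: p>=0.10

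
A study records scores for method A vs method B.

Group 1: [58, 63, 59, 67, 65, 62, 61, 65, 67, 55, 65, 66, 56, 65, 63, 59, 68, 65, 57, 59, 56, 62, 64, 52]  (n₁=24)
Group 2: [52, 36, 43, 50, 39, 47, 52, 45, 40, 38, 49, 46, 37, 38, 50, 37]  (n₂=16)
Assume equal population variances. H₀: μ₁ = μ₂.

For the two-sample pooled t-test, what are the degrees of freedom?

degrees of freedom = 38

df = n₁ + n₂ − 2 = 24 + 16 − 2 = 38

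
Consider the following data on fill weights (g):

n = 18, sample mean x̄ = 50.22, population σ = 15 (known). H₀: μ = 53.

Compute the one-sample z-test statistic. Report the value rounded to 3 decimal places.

test statistic = -0.786

SE = σ/√n = 15/√18 = 3.5355
z = (x̄−μ₀)/SE = (50.22−53)/3.5355 = -0.7863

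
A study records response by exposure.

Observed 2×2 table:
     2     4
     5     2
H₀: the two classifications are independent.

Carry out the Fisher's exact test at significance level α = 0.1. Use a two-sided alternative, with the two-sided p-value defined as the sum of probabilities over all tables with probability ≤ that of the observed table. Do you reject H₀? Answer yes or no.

Margins: r₁=6, r₂=7, c₁=7, c₂=6, n=13
p_obs = C(6,2)·C(7,5)/C(13,7); sum pmf over tables with pmf ≤ p_obs
p-value (two-sided) = 0.28613
At α=0.1: p ≥ α → fail to reject H₀

reject H₀: no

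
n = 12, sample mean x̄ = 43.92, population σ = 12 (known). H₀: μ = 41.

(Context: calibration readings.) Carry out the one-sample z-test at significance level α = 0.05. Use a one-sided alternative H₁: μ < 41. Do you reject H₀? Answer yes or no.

SE = σ/√n = 12/√12 = 3.4641
z = (x̄−μ₀)/SE = (43.92−41)/3.4641 = 0.8429
p-value (one-sided, H₁ less) = 0.80037
At α=0.05: p ≥ α → fail to reject H₀

reject H₀: no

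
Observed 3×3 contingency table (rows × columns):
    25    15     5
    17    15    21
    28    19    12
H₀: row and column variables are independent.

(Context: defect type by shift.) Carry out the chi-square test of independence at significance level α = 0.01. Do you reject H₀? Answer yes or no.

Row totals [45, 53, 59], col totals [70, 49, 38], n=157
χ² = (25−20.06)²/20.06 + (15−14.04)²/14.04 + (5−10.89)²/10.89 + (17−23.63)²/23.63 + (15−16.54)²/16.54 + (21−12.83)²/12.83 + (28−26.31)²/26.31 + (19−18.41)²/18.41 + (12−14.28)²/14.28 = 12.1684
df = 4
p-value (upper-tail) = 0.01614
At α=0.01: p ≥ α → fail to reject H₀

reject H₀: no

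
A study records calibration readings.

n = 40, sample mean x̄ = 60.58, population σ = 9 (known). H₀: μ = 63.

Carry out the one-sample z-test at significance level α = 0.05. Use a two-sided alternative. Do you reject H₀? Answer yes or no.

SE = σ/√n = 9/√40 = 1.4230
z = (x̄−μ₀)/SE = (60.58−63)/1.4230 = -1.7006
p-value (two-sided) = 0.08902
At α=0.05: p ≥ α → fail to reject H₀

reject H₀: no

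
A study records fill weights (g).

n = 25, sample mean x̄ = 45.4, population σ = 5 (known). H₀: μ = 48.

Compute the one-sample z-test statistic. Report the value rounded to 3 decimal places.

test statistic = -2.600

SE = σ/√n = 5/√25 = 1.0000
z = (x̄−μ₀)/SE = (45.4−48)/1.0000 = -2.6000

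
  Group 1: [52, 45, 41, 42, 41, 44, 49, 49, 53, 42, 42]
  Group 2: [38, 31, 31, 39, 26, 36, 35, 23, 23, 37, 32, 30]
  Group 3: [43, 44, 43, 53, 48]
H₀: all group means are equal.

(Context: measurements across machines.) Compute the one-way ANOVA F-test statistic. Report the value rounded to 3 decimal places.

test statistic = 27.078

Group means [45.45, 31.75, 46.20], grand mean 39.714
SSB = Σnᵢ(x̄ᵢ−x̄)² = 1333.937; SSW = ΣΣ(x−x̄ᵢ)² = 615.777
MSB = 1333.937/2 = 666.9685; MSW = 615.777/25 = 24.6311
F = MSB/MSW = 27.0783
df = (2, 25)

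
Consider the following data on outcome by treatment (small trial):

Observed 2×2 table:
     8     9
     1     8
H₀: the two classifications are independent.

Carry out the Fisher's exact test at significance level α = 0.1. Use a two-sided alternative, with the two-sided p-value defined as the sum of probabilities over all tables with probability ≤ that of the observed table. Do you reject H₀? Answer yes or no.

Margins: r₁=17, r₂=9, c₁=9, c₂=17, n=26
p_obs = C(17,8)·C(9,1)/C(26,9); sum pmf over tables with pmf ≤ p_obs
p-value (two-sided) = 0.09770
At α=0.1: p < α → reject H₀

reject H₀: yes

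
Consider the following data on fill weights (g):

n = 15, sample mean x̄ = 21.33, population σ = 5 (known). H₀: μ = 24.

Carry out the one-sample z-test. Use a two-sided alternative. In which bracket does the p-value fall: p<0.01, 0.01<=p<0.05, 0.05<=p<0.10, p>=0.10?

p-value bracket: 0.01<=p<0.05

SE = σ/√n = 5/√15 = 1.2910
z = (x̄−μ₀)/SE = (21.33−24)/1.2910 = -2.0682
p-value (two-sided) = 0.03862
→ bracket: 0.01<=p<0.05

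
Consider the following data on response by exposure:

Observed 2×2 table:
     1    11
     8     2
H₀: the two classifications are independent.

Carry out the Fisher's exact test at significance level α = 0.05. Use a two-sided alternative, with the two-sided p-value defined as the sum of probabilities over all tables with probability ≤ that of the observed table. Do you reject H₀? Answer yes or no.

Margins: r₁=12, r₂=10, c₁=9, c₂=13, n=22
p_obs = C(12,1)·C(10,8)/C(22,9); sum pmf over tables with pmf ≤ p_obs
p-value (two-sided) = 0.00155
At α=0.05: p < α → reject H₀

reject H₀: yes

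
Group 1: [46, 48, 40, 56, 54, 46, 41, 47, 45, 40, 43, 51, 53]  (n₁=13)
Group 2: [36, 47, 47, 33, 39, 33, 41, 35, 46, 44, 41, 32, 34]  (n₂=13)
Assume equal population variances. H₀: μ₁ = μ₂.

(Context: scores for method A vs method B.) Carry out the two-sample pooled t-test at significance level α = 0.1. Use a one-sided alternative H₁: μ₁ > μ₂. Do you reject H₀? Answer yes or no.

x̄₁=46.923, s₁=5.314, n₁=13
x̄₂=39.077, s₂=5.634, n₂=13
s_p² = [12·5.314² + 12·5.634²]/24 = 29.9936
SE = √(s_p²·(1/13+1/13)) = 2.1481
t = (46.923−39.077)/2.1481 = 3.6526
df = 24
p-value (one-sided, H₁ greater) = 0.00063
At α=0.1: p < α → reject H₀

reject H₀: yes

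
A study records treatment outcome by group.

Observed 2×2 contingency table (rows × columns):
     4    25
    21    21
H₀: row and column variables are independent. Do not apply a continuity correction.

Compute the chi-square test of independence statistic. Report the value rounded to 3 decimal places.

Row totals [29, 42], col totals [25, 46], n=71
χ² = (4−10.21)²/10.21 + (25−18.79)²/18.79 + (21−14.79)²/14.79 + (21−27.21)²/27.21 = 9.8580
df = 1

test statistic = 9.858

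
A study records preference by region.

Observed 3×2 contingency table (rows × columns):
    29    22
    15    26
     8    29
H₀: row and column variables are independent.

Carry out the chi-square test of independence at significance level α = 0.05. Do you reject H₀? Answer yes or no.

reject H₀: yes

Row totals [51, 41, 37], col totals [52, 77], n=129
χ² = (29−20.56)²/20.56 + (22−30.44)²/30.44 + (15−16.53)²/16.53 + (26−24.47)²/24.47 + (8−14.91)²/14.91 + (29−22.09)²/22.09 = 11.4147
df = 2
p-value (upper-tail) = 0.00332
At α=0.05: p < α → reject H₀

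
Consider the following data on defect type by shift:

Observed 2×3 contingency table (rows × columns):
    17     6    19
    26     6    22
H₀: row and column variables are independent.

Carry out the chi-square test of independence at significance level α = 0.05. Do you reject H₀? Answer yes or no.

reject H₀: no

Row totals [42, 54], col totals [43, 12, 41], n=96
χ² = (17−18.81)²/18.81 + (6−5.25)²/5.25 + (19−17.94)²/17.94 + (26−24.19)²/24.19 + (6−6.75)²/6.75 + (22−23.06)²/23.06 = 0.6128
df = 2
p-value (upper-tail) = 0.73609
At α=0.05: p ≥ α → fail to reject H₀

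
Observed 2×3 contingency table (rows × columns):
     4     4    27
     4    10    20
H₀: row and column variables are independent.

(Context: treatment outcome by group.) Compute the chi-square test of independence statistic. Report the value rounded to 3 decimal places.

test statistic = 3.600

Row totals [35, 34], col totals [8, 14, 47], n=69
χ² = (4−4.06)²/4.06 + (4−7.10)²/7.10 + (27−23.84)²/23.84 + (4−3.94)²/3.94 + (10−6.90)²/6.90 + (20−23.16)²/23.16 = 3.6002
df = 2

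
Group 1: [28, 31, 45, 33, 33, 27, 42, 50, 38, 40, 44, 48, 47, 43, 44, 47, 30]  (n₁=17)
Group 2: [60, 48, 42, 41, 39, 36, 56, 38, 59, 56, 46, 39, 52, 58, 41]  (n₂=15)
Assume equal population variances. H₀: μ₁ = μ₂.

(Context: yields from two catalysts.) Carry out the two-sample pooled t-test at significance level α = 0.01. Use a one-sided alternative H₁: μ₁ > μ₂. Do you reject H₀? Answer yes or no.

x̄₁=39.412, s₁=7.592, n₁=17
x̄₂=47.400, s₂=8.650, n₂=15
s_p² = [16·7.592² + 14·8.650²]/30 = 65.6573
SE = √(s_p²·(1/17+1/15)) = 2.8704
t = (39.412−47.400)/2.8704 = -2.7829
df = 30
p-value (one-sided, H₁ greater) = 0.99539
At α=0.01: p ≥ α → fail to reject H₀

reject H₀: no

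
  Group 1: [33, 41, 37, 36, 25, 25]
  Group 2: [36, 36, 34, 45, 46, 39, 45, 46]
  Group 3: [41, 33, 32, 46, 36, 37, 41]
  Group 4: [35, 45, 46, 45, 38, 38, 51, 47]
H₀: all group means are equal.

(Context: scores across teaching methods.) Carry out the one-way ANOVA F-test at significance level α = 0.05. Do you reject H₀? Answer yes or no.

reject H₀: yes

Group means [32.83, 40.88, 38.00, 43.12], grand mean 39.138
SSB = Σnᵢ(x̄ᵢ−x̄)² = 398.865; SSW = ΣΣ(x−x̄ᵢ)² = 760.583
MSB = 398.865/3 = 132.9550; MSW = 760.583/25 = 30.4233
F = MSB/MSW = 4.3702
df = (3, 25)
p-value (upper-tail) = 0.01322
At α=0.05: p < α → reject H₀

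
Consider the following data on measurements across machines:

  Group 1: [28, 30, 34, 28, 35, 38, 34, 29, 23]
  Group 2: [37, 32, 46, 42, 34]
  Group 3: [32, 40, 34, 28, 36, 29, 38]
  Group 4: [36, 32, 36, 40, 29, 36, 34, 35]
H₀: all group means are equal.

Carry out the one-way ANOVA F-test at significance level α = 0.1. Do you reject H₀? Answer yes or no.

Group means [31.00, 38.20, 33.86, 34.75], grand mean 33.966
SSB = Σnᵢ(x̄ᵢ−x̄)² = 173.808; SSW = ΣΣ(x−x̄ᵢ)² = 497.157
MSB = 173.808/3 = 57.9361; MSW = 497.157/25 = 19.8863
F = MSB/MSW = 2.9134
df = (3, 25)
p-value (upper-tail) = 0.05409
At α=0.1: p < α → reject H₀

reject H₀: yes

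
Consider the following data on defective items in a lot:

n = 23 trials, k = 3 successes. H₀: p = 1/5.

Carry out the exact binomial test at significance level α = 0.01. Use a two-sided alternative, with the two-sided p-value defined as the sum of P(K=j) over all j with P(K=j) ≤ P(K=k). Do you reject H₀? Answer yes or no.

reject H₀: no

Exact binomial: n=23, k=3, p₀=1/5=0.2000
P(X=j) = C(n,j)·p₀^j·(1−p₀)^(n−j); p = Σ P(X=j) over j with P(X=j) ≤ P(X=3)
p-value (two-sided) = 0.60184
At α=0.01: p ≥ α → fail to reject H₀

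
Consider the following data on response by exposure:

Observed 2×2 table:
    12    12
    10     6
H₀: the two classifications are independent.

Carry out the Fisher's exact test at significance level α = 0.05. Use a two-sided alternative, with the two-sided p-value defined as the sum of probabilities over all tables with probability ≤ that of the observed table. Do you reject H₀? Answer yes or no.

reject H₀: no

Margins: r₁=24, r₂=16, c₁=22, c₂=18, n=40
p_obs = C(24,12)·C(16,10)/C(40,22); sum pmf over tables with pmf ≤ p_obs
p-value (two-sided) = 0.52551
At α=0.05: p ≥ α → fail to reject H₀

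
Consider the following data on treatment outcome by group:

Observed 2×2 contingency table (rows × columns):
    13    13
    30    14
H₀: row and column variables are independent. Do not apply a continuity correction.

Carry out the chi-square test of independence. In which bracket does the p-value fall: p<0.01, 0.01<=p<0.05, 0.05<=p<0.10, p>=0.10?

Row totals [26, 44], col totals [43, 27], n=70
χ² = (13−15.97)²/15.97 + (13−10.03)²/10.03 + (30−27.03)²/27.03 + (14−16.97)²/16.97 = 2.2802
df = 1
p-value (upper-tail) = 0.13104
→ bracket: p>=0.10

p-value bracket: p>=0.10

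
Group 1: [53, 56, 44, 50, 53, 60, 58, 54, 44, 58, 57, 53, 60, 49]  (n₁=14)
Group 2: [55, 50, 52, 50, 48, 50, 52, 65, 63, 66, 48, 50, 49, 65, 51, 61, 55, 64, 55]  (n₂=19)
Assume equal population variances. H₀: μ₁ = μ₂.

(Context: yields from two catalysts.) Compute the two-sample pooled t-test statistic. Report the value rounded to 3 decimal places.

test statistic = -0.806

x̄₁=53.500, s₁=5.244, n₁=14
x̄₂=55.211, s₂=6.537, n₂=19
s_p² = [13·5.244² + 18·6.537²]/31 = 36.3438
SE = √(s_p²·(1/14+1/19)) = 2.1234
t = (53.500−55.211)/2.1234 = -0.8056
df = 31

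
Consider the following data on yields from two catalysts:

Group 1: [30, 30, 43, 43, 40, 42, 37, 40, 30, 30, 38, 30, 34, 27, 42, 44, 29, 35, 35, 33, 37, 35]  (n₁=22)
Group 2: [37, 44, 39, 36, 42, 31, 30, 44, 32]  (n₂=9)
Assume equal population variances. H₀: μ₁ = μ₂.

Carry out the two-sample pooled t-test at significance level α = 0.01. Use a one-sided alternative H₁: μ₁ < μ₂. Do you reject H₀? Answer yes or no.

x̄₁=35.636, s₁=5.323, n₁=22
x̄₂=37.222, s₂=5.449, n₂=9
s_p² = [21·5.323² + 8·5.449²]/29 = 28.7119
SE = √(s_p²·(1/22+1/9)) = 2.1202
t = (35.636−37.222)/2.1202 = -0.7480
df = 29
p-value (one-sided, H₁ less) = 0.23025
At α=0.01: p ≥ α → fail to reject H₀

reject H₀: no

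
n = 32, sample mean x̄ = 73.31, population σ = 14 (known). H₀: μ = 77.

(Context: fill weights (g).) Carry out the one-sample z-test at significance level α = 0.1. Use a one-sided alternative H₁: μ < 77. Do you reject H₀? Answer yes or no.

SE = σ/√n = 14/√32 = 2.4749
z = (x̄−μ₀)/SE = (73.31−77)/2.4749 = -1.4910
p-value (one-sided, H₁ less) = 0.06798
At α=0.1: p < α → reject H₀

reject H₀: yes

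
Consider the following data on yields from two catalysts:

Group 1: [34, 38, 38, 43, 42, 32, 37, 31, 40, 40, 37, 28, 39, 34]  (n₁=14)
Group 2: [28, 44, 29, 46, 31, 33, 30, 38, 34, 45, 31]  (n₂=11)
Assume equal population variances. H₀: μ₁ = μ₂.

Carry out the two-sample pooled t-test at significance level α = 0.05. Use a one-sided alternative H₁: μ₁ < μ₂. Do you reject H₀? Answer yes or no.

x̄₁=36.643, s₁=4.325, n₁=14
x̄₂=35.364, s₂=6.757, n₂=11
s_p² = [13·4.325² + 10·6.757²]/23 = 30.4243
SE = √(s_p²·(1/14+1/11)) = 2.2224
t = (36.643−35.364)/2.2224 = 0.5756
df = 23
p-value (one-sided, H₁ less) = 0.71476
At α=0.05: p ≥ α → fail to reject H₀

reject H₀: no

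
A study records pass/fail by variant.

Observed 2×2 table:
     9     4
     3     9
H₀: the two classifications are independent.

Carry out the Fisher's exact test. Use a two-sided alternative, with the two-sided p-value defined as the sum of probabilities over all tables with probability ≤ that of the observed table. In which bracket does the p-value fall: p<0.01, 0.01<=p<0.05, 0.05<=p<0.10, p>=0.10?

Margins: r₁=13, r₂=12, c₁=12, c₂=13, n=25
p_obs = C(13,9)·C(12,3)/C(25,12); sum pmf over tables with pmf ≤ p_obs
p-value (two-sided) = 0.04718
→ bracket: 0.01<=p<0.05

p-value bracket: 0.01<=p<0.05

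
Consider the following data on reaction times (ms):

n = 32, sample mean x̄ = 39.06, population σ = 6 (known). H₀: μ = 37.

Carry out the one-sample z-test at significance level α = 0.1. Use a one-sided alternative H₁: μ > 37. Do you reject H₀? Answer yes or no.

SE = σ/√n = 6/√32 = 1.0607
z = (x̄−μ₀)/SE = (39.06−37)/1.0607 = 1.9422
p-value (one-sided, H₁ greater) = 0.02606
At α=0.1: p < α → reject H₀

reject H₀: yes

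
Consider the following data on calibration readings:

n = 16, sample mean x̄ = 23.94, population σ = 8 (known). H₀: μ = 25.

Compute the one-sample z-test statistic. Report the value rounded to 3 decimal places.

test statistic = -0.530

SE = σ/√n = 8/√16 = 2.0000
z = (x̄−μ₀)/SE = (23.94−25)/2.0000 = -0.5300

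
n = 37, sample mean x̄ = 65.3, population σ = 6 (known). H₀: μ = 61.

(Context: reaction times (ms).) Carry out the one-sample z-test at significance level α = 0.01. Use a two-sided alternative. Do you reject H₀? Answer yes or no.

SE = σ/√n = 6/√37 = 0.9864
z = (x̄−μ₀)/SE = (65.3−61)/0.9864 = 4.3593
p-value (two-sided) = 0.00001
At α=0.01: p < α → reject H₀

reject H₀: yes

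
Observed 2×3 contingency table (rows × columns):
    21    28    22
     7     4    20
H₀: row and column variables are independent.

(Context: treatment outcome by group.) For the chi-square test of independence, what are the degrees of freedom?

df = (r−1)(c−1) = (2−1)·(3−1) = 2

degrees of freedom = 2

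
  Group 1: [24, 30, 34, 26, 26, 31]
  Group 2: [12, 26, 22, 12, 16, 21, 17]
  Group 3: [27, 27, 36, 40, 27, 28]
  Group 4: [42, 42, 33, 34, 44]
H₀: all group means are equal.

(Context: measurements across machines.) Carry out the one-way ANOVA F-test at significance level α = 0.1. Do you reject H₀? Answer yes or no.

Group means [28.50, 18.00, 30.83, 39.00], grand mean 28.208
SSB = Σnᵢ(x̄ᵢ−x̄)² = 1353.625; SSW = ΣΣ(x−x̄ᵢ)² = 504.333
MSB = 1353.625/3 = 451.2083; MSW = 504.333/20 = 25.2167
F = MSB/MSW = 17.8933
df = (3, 20)
p-value (upper-tail) = 0.00001
At α=0.1: p < α → reject H₀

reject H₀: yes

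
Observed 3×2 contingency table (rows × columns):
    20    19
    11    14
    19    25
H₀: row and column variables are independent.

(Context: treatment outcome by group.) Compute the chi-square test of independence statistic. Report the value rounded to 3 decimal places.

Row totals [39, 25, 44], col totals [50, 58], n=108
χ² = (20−18.06)²/18.06 + (19−20.94)²/20.94 + (11−11.57)²/11.57 + (14−13.43)²/13.43 + (19−20.37)²/20.37 + (25−23.63)²/23.63 = 0.6146
df = 2

test statistic = 0.615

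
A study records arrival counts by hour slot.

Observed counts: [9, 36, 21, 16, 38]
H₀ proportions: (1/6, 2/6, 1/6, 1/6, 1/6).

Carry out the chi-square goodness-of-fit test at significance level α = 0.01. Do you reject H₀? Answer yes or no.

reject H₀: yes

n = 120; E_i = n·p_i = [20.00, 40.00, 20.00, 20.00, 20.00]
χ² = (9−20.00)²/20.00 + (36−40.00)²/40.00 + (21−20.00)²/20.00 + (16−20.00)²/20.00 + (38−20.00)²/20.00 = 23.5000
df = 4
p-value (upper-tail) = 0.00010
At α=0.01: p < α → reject H₀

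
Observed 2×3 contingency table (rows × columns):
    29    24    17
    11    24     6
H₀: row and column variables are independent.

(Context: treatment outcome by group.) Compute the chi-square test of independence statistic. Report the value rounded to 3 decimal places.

Row totals [70, 41], col totals [40, 48, 23], n=111
χ² = (29−25.23)²/25.23 + (24−30.27)²/30.27 + (17−14.50)²/14.50 + (11−14.77)²/14.77 + (24−17.73)²/17.73 + (6−8.50)²/8.50 = 6.2080
df = 2

test statistic = 6.208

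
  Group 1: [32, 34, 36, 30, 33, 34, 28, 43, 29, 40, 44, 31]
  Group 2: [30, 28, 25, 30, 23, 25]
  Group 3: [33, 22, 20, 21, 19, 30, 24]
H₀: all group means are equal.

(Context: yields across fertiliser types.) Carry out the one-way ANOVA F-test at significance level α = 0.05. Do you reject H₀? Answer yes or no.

reject H₀: yes

Group means [34.50, 26.83, 24.14], grand mean 29.760
SSB = Σnᵢ(x̄ᵢ−x̄)² = 541.870; SSW = ΣΣ(x−x̄ᵢ)² = 522.690
MSB = 541.870/2 = 270.9348; MSW = 522.690/22 = 23.7587
F = MSB/MSW = 11.4036
df = (2, 22)
p-value (upper-tail) = 0.00040
At α=0.05: p < α → reject H₀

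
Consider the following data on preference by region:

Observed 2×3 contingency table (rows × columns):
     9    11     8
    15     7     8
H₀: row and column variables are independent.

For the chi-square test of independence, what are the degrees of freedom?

df = (r−1)(c−1) = (2−1)·(3−1) = 2

degrees of freedom = 2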